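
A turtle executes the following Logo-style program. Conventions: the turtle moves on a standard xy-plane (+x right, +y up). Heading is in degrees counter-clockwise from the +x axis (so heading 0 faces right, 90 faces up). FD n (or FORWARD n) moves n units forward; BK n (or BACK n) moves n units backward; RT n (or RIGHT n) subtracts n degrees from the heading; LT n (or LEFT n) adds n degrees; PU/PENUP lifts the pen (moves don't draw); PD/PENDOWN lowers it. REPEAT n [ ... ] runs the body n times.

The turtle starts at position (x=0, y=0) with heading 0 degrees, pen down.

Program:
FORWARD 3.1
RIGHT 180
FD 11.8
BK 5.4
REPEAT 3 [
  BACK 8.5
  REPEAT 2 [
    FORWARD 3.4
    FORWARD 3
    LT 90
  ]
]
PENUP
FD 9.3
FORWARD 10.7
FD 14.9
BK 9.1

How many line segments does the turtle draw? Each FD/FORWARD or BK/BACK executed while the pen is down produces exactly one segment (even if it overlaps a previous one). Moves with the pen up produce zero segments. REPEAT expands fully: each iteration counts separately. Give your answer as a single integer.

Executing turtle program step by step:
Start: pos=(0,0), heading=0, pen down
FD 3.1: (0,0) -> (3.1,0) [heading=0, draw]
RT 180: heading 0 -> 180
FD 11.8: (3.1,0) -> (-8.7,0) [heading=180, draw]
BK 5.4: (-8.7,0) -> (-3.3,0) [heading=180, draw]
REPEAT 3 [
  -- iteration 1/3 --
  BK 8.5: (-3.3,0) -> (5.2,0) [heading=180, draw]
  REPEAT 2 [
    -- iteration 1/2 --
    FD 3.4: (5.2,0) -> (1.8,0) [heading=180, draw]
    FD 3: (1.8,0) -> (-1.2,0) [heading=180, draw]
    LT 90: heading 180 -> 270
    -- iteration 2/2 --
    FD 3.4: (-1.2,0) -> (-1.2,-3.4) [heading=270, draw]
    FD 3: (-1.2,-3.4) -> (-1.2,-6.4) [heading=270, draw]
    LT 90: heading 270 -> 0
  ]
  -- iteration 2/3 --
  BK 8.5: (-1.2,-6.4) -> (-9.7,-6.4) [heading=0, draw]
  REPEAT 2 [
    -- iteration 1/2 --
    FD 3.4: (-9.7,-6.4) -> (-6.3,-6.4) [heading=0, draw]
    FD 3: (-6.3,-6.4) -> (-3.3,-6.4) [heading=0, draw]
    LT 90: heading 0 -> 90
    -- iteration 2/2 --
    FD 3.4: (-3.3,-6.4) -> (-3.3,-3) [heading=90, draw]
    FD 3: (-3.3,-3) -> (-3.3,0) [heading=90, draw]
    LT 90: heading 90 -> 180
  ]
  -- iteration 3/3 --
  BK 8.5: (-3.3,0) -> (5.2,0) [heading=180, draw]
  REPEAT 2 [
    -- iteration 1/2 --
    FD 3.4: (5.2,0) -> (1.8,0) [heading=180, draw]
    FD 3: (1.8,0) -> (-1.2,0) [heading=180, draw]
    LT 90: heading 180 -> 270
    -- iteration 2/2 --
    FD 3.4: (-1.2,0) -> (-1.2,-3.4) [heading=270, draw]
    FD 3: (-1.2,-3.4) -> (-1.2,-6.4) [heading=270, draw]
    LT 90: heading 270 -> 0
  ]
]
PU: pen up
FD 9.3: (-1.2,-6.4) -> (8.1,-6.4) [heading=0, move]
FD 10.7: (8.1,-6.4) -> (18.8,-6.4) [heading=0, move]
FD 14.9: (18.8,-6.4) -> (33.7,-6.4) [heading=0, move]
BK 9.1: (33.7,-6.4) -> (24.6,-6.4) [heading=0, move]
Final: pos=(24.6,-6.4), heading=0, 18 segment(s) drawn
Segments drawn: 18

Answer: 18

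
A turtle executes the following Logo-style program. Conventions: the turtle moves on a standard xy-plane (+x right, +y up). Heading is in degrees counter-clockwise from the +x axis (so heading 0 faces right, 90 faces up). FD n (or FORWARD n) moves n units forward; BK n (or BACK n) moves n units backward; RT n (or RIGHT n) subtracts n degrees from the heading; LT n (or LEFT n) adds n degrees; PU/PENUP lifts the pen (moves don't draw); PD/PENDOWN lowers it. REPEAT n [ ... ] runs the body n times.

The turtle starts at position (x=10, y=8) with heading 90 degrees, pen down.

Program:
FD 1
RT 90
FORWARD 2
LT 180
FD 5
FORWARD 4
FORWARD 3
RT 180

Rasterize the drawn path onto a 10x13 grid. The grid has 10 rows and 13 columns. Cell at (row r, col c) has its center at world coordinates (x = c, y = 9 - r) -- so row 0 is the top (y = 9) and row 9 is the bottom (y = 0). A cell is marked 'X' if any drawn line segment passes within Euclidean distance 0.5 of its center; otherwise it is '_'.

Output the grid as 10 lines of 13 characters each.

Answer: XXXXXXXXXXXXX
__________X__
_____________
_____________
_____________
_____________
_____________
_____________
_____________
_____________

Derivation:
Segment 0: (10,8) -> (10,9)
Segment 1: (10,9) -> (12,9)
Segment 2: (12,9) -> (7,9)
Segment 3: (7,9) -> (3,9)
Segment 4: (3,9) -> (0,9)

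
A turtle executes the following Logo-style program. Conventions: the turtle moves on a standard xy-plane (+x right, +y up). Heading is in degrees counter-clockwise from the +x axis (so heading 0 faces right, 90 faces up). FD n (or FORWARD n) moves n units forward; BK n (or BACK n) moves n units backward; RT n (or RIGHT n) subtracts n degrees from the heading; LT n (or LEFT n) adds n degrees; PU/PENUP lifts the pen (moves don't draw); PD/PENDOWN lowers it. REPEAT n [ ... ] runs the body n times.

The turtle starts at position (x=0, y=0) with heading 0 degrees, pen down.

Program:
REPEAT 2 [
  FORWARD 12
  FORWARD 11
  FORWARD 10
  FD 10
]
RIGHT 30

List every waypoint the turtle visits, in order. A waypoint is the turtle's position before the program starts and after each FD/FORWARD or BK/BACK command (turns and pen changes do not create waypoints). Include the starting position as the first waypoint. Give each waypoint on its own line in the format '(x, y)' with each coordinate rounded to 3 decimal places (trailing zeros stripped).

Executing turtle program step by step:
Start: pos=(0,0), heading=0, pen down
REPEAT 2 [
  -- iteration 1/2 --
  FD 12: (0,0) -> (12,0) [heading=0, draw]
  FD 11: (12,0) -> (23,0) [heading=0, draw]
  FD 10: (23,0) -> (33,0) [heading=0, draw]
  FD 10: (33,0) -> (43,0) [heading=0, draw]
  -- iteration 2/2 --
  FD 12: (43,0) -> (55,0) [heading=0, draw]
  FD 11: (55,0) -> (66,0) [heading=0, draw]
  FD 10: (66,0) -> (76,0) [heading=0, draw]
  FD 10: (76,0) -> (86,0) [heading=0, draw]
]
RT 30: heading 0 -> 330
Final: pos=(86,0), heading=330, 8 segment(s) drawn
Waypoints (9 total):
(0, 0)
(12, 0)
(23, 0)
(33, 0)
(43, 0)
(55, 0)
(66, 0)
(76, 0)
(86, 0)

Answer: (0, 0)
(12, 0)
(23, 0)
(33, 0)
(43, 0)
(55, 0)
(66, 0)
(76, 0)
(86, 0)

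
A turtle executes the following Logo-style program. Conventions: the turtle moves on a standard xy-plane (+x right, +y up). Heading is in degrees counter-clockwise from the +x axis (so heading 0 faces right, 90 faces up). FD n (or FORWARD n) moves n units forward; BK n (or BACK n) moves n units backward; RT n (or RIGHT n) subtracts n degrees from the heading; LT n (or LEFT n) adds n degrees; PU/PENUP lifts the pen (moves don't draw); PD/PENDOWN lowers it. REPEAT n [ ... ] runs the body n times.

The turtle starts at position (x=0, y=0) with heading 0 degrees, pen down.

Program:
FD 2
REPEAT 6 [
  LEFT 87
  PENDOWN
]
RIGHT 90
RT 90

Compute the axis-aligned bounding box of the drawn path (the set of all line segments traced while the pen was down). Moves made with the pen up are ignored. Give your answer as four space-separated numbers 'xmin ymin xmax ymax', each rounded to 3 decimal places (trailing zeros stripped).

Executing turtle program step by step:
Start: pos=(0,0), heading=0, pen down
FD 2: (0,0) -> (2,0) [heading=0, draw]
REPEAT 6 [
  -- iteration 1/6 --
  LT 87: heading 0 -> 87
  PD: pen down
  -- iteration 2/6 --
  LT 87: heading 87 -> 174
  PD: pen down
  -- iteration 3/6 --
  LT 87: heading 174 -> 261
  PD: pen down
  -- iteration 4/6 --
  LT 87: heading 261 -> 348
  PD: pen down
  -- iteration 5/6 --
  LT 87: heading 348 -> 75
  PD: pen down
  -- iteration 6/6 --
  LT 87: heading 75 -> 162
  PD: pen down
]
RT 90: heading 162 -> 72
RT 90: heading 72 -> 342
Final: pos=(2,0), heading=342, 1 segment(s) drawn

Segment endpoints: x in {0, 2}, y in {0}
xmin=0, ymin=0, xmax=2, ymax=0

Answer: 0 0 2 0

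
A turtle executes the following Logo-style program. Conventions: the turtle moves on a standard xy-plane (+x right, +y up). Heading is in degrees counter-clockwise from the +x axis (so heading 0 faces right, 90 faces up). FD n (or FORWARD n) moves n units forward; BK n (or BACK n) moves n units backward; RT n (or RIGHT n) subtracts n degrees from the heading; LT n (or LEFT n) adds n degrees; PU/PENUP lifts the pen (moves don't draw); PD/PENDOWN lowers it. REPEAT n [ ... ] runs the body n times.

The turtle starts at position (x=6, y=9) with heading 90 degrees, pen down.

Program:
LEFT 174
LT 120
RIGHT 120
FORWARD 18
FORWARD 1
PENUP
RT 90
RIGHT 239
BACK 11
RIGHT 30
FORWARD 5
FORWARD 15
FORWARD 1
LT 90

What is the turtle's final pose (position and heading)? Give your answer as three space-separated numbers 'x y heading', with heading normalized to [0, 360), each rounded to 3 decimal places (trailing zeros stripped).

Executing turtle program step by step:
Start: pos=(6,9), heading=90, pen down
LT 174: heading 90 -> 264
LT 120: heading 264 -> 24
RT 120: heading 24 -> 264
FD 18: (6,9) -> (4.118,-8.901) [heading=264, draw]
FD 1: (4.118,-8.901) -> (4.014,-9.896) [heading=264, draw]
PU: pen up
RT 90: heading 264 -> 174
RT 239: heading 174 -> 295
BK 11: (4.014,-9.896) -> (-0.635,0.073) [heading=295, move]
RT 30: heading 295 -> 265
FD 5: (-0.635,0.073) -> (-1.071,-4.908) [heading=265, move]
FD 15: (-1.071,-4.908) -> (-2.378,-19.85) [heading=265, move]
FD 1: (-2.378,-19.85) -> (-2.465,-20.847) [heading=265, move]
LT 90: heading 265 -> 355
Final: pos=(-2.465,-20.847), heading=355, 2 segment(s) drawn

Answer: -2.465 -20.847 355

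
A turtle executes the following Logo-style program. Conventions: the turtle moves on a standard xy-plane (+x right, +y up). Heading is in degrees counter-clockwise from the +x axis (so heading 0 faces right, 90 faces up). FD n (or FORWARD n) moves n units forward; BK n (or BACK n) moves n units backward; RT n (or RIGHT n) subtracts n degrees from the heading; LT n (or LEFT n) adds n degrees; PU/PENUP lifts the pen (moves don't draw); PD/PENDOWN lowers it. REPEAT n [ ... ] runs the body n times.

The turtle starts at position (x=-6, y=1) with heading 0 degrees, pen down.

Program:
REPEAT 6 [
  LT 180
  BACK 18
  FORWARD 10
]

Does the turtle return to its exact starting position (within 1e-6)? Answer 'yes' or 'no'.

Executing turtle program step by step:
Start: pos=(-6,1), heading=0, pen down
REPEAT 6 [
  -- iteration 1/6 --
  LT 180: heading 0 -> 180
  BK 18: (-6,1) -> (12,1) [heading=180, draw]
  FD 10: (12,1) -> (2,1) [heading=180, draw]
  -- iteration 2/6 --
  LT 180: heading 180 -> 0
  BK 18: (2,1) -> (-16,1) [heading=0, draw]
  FD 10: (-16,1) -> (-6,1) [heading=0, draw]
  -- iteration 3/6 --
  LT 180: heading 0 -> 180
  BK 18: (-6,1) -> (12,1) [heading=180, draw]
  FD 10: (12,1) -> (2,1) [heading=180, draw]
  -- iteration 4/6 --
  LT 180: heading 180 -> 0
  BK 18: (2,1) -> (-16,1) [heading=0, draw]
  FD 10: (-16,1) -> (-6,1) [heading=0, draw]
  -- iteration 5/6 --
  LT 180: heading 0 -> 180
  BK 18: (-6,1) -> (12,1) [heading=180, draw]
  FD 10: (12,1) -> (2,1) [heading=180, draw]
  -- iteration 6/6 --
  LT 180: heading 180 -> 0
  BK 18: (2,1) -> (-16,1) [heading=0, draw]
  FD 10: (-16,1) -> (-6,1) [heading=0, draw]
]
Final: pos=(-6,1), heading=0, 12 segment(s) drawn

Start position: (-6, 1)
Final position: (-6, 1)
Distance = 0; < 1e-6 -> CLOSED

Answer: yes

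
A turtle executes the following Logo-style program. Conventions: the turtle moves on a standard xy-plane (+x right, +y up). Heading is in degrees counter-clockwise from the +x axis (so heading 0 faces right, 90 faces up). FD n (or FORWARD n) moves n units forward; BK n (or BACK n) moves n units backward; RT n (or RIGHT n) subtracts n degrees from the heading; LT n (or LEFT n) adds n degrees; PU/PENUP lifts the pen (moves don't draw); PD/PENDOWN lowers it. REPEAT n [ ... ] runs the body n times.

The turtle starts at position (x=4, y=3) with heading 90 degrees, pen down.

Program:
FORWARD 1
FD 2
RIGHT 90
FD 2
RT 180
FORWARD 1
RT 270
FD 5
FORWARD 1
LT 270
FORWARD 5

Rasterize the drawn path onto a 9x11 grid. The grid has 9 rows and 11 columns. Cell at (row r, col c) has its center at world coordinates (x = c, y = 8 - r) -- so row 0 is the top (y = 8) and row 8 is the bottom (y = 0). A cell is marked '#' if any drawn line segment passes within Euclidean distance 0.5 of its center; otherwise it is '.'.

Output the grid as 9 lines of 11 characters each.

Answer: ...........
...........
....###....
....##.....
....##.....
....##.....
.....#.....
.....#.....
######.....

Derivation:
Segment 0: (4,3) -> (4,4)
Segment 1: (4,4) -> (4,6)
Segment 2: (4,6) -> (6,6)
Segment 3: (6,6) -> (5,6)
Segment 4: (5,6) -> (5,1)
Segment 5: (5,1) -> (5,0)
Segment 6: (5,0) -> (0,-0)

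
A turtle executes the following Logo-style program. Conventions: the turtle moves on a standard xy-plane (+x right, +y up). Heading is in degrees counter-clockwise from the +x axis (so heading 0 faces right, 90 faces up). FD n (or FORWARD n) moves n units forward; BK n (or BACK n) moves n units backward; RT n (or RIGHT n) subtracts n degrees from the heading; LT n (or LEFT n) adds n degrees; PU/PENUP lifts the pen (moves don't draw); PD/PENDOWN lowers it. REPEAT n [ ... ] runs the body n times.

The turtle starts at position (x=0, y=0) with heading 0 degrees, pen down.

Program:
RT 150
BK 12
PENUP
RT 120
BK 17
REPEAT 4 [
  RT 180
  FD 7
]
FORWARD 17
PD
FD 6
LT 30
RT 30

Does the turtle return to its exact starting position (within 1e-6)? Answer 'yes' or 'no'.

Executing turtle program step by step:
Start: pos=(0,0), heading=0, pen down
RT 150: heading 0 -> 210
BK 12: (0,0) -> (10.392,6) [heading=210, draw]
PU: pen up
RT 120: heading 210 -> 90
BK 17: (10.392,6) -> (10.392,-11) [heading=90, move]
REPEAT 4 [
  -- iteration 1/4 --
  RT 180: heading 90 -> 270
  FD 7: (10.392,-11) -> (10.392,-18) [heading=270, move]
  -- iteration 2/4 --
  RT 180: heading 270 -> 90
  FD 7: (10.392,-18) -> (10.392,-11) [heading=90, move]
  -- iteration 3/4 --
  RT 180: heading 90 -> 270
  FD 7: (10.392,-11) -> (10.392,-18) [heading=270, move]
  -- iteration 4/4 --
  RT 180: heading 270 -> 90
  FD 7: (10.392,-18) -> (10.392,-11) [heading=90, move]
]
FD 17: (10.392,-11) -> (10.392,6) [heading=90, move]
PD: pen down
FD 6: (10.392,6) -> (10.392,12) [heading=90, draw]
LT 30: heading 90 -> 120
RT 30: heading 120 -> 90
Final: pos=(10.392,12), heading=90, 2 segment(s) drawn

Start position: (0, 0)
Final position: (10.392, 12)
Distance = 15.875; >= 1e-6 -> NOT closed

Answer: no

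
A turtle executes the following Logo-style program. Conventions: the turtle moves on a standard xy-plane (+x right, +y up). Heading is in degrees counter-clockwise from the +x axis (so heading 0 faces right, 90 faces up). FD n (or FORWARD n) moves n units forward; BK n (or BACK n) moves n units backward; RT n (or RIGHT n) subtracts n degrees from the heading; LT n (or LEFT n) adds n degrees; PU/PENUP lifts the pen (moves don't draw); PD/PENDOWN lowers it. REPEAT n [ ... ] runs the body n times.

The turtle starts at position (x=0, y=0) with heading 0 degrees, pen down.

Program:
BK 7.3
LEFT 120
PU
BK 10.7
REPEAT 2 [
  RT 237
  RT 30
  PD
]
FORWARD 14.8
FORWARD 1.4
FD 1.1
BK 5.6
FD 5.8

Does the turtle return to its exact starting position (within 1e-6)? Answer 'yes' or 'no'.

Executing turtle program step by step:
Start: pos=(0,0), heading=0, pen down
BK 7.3: (0,0) -> (-7.3,0) [heading=0, draw]
LT 120: heading 0 -> 120
PU: pen up
BK 10.7: (-7.3,0) -> (-1.95,-9.266) [heading=120, move]
REPEAT 2 [
  -- iteration 1/2 --
  RT 237: heading 120 -> 243
  RT 30: heading 243 -> 213
  PD: pen down
  -- iteration 2/2 --
  RT 237: heading 213 -> 336
  RT 30: heading 336 -> 306
  PD: pen down
]
FD 14.8: (-1.95,-9.266) -> (6.749,-21.24) [heading=306, draw]
FD 1.4: (6.749,-21.24) -> (7.572,-22.373) [heading=306, draw]
FD 1.1: (7.572,-22.373) -> (8.219,-23.262) [heading=306, draw]
BK 5.6: (8.219,-23.262) -> (4.927,-18.732) [heading=306, draw]
FD 5.8: (4.927,-18.732) -> (8.336,-23.424) [heading=306, draw]
Final: pos=(8.336,-23.424), heading=306, 6 segment(s) drawn

Start position: (0, 0)
Final position: (8.336, -23.424)
Distance = 24.863; >= 1e-6 -> NOT closed

Answer: no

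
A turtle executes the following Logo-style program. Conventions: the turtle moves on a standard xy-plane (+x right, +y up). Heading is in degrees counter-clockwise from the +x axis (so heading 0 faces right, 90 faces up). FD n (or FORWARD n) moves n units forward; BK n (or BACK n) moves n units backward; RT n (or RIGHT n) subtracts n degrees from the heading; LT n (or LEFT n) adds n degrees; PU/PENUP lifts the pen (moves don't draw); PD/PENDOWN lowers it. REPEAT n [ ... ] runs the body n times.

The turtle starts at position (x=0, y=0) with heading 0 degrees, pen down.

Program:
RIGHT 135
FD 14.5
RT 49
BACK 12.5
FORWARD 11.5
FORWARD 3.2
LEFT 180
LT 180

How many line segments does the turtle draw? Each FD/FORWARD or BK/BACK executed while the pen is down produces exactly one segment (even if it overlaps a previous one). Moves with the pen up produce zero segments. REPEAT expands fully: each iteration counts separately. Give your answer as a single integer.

Answer: 4

Derivation:
Executing turtle program step by step:
Start: pos=(0,0), heading=0, pen down
RT 135: heading 0 -> 225
FD 14.5: (0,0) -> (-10.253,-10.253) [heading=225, draw]
RT 49: heading 225 -> 176
BK 12.5: (-10.253,-10.253) -> (2.217,-11.125) [heading=176, draw]
FD 11.5: (2.217,-11.125) -> (-9.255,-10.323) [heading=176, draw]
FD 3.2: (-9.255,-10.323) -> (-12.448,-10.1) [heading=176, draw]
LT 180: heading 176 -> 356
LT 180: heading 356 -> 176
Final: pos=(-12.448,-10.1), heading=176, 4 segment(s) drawn
Segments drawn: 4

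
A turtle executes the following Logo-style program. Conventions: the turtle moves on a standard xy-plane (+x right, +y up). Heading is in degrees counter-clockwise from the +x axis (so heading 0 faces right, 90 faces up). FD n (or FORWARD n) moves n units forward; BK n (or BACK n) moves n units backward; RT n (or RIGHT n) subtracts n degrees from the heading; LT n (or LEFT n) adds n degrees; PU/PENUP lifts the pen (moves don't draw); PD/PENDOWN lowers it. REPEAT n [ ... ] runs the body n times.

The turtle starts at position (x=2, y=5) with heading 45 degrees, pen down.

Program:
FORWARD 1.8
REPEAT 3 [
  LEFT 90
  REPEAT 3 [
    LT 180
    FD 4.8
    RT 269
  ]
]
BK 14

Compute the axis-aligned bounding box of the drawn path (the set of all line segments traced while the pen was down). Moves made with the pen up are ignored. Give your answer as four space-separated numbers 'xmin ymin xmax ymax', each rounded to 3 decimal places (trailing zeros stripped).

Answer: -3.745 -0.574 8.252 13.86

Derivation:
Executing turtle program step by step:
Start: pos=(2,5), heading=45, pen down
FD 1.8: (2,5) -> (3.273,6.273) [heading=45, draw]
REPEAT 3 [
  -- iteration 1/3 --
  LT 90: heading 45 -> 135
  REPEAT 3 [
    -- iteration 1/3 --
    LT 180: heading 135 -> 315
    FD 4.8: (3.273,6.273) -> (6.667,2.879) [heading=315, draw]
    RT 269: heading 315 -> 46
    -- iteration 2/3 --
    LT 180: heading 46 -> 226
    FD 4.8: (6.667,2.879) -> (3.333,-0.574) [heading=226, draw]
    RT 269: heading 226 -> 317
    -- iteration 3/3 --
    LT 180: heading 317 -> 137
    FD 4.8: (3.333,-0.574) -> (-0.178,2.699) [heading=137, draw]
    RT 269: heading 137 -> 228
  ]
  -- iteration 2/3 --
  LT 90: heading 228 -> 318
  REPEAT 3 [
    -- iteration 1/3 --
    LT 180: heading 318 -> 138
    FD 4.8: (-0.178,2.699) -> (-3.745,5.911) [heading=138, draw]
    RT 269: heading 138 -> 229
    -- iteration 2/3 --
    LT 180: heading 229 -> 49
    FD 4.8: (-3.745,5.911) -> (-0.596,9.534) [heading=49, draw]
    RT 269: heading 49 -> 140
    -- iteration 3/3 --
    LT 180: heading 140 -> 320
    FD 4.8: (-0.596,9.534) -> (3.081,6.448) [heading=320, draw]
    RT 269: heading 320 -> 51
  ]
  -- iteration 3/3 --
  LT 90: heading 51 -> 141
  REPEAT 3 [
    -- iteration 1/3 --
    LT 180: heading 141 -> 321
    FD 4.8: (3.081,6.448) -> (6.811,3.428) [heading=321, draw]
    RT 269: heading 321 -> 52
    -- iteration 2/3 --
    LT 180: heading 52 -> 232
    FD 4.8: (6.811,3.428) -> (3.856,-0.355) [heading=232, draw]
    RT 269: heading 232 -> 323
    -- iteration 3/3 --
    LT 180: heading 323 -> 143
    FD 4.8: (3.856,-0.355) -> (0.023,2.534) [heading=143, draw]
    RT 269: heading 143 -> 234
  ]
]
BK 14: (0.023,2.534) -> (8.252,13.86) [heading=234, draw]
Final: pos=(8.252,13.86), heading=234, 11 segment(s) drawn

Segment endpoints: x in {-3.745, -0.596, -0.178, 0.023, 2, 3.081, 3.273, 3.333, 3.856, 6.667, 6.811, 8.252}, y in {-0.574, -0.355, 2.534, 2.699, 2.879, 3.428, 5, 5.911, 6.273, 6.448, 9.534, 13.86}
xmin=-3.745, ymin=-0.574, xmax=8.252, ymax=13.86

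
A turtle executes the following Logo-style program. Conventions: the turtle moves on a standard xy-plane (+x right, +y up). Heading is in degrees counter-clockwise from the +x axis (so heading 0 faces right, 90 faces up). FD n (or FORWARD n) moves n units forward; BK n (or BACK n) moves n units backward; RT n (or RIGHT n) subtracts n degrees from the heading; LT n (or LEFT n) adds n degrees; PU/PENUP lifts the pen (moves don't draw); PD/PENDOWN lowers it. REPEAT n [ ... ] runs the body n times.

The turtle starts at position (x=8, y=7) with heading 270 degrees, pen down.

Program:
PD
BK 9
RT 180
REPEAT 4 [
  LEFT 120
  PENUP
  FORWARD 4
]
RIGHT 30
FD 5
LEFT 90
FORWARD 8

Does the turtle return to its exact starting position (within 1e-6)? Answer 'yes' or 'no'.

Executing turtle program step by step:
Start: pos=(8,7), heading=270, pen down
PD: pen down
BK 9: (8,7) -> (8,16) [heading=270, draw]
RT 180: heading 270 -> 90
REPEAT 4 [
  -- iteration 1/4 --
  LT 120: heading 90 -> 210
  PU: pen up
  FD 4: (8,16) -> (4.536,14) [heading=210, move]
  -- iteration 2/4 --
  LT 120: heading 210 -> 330
  PU: pen up
  FD 4: (4.536,14) -> (8,12) [heading=330, move]
  -- iteration 3/4 --
  LT 120: heading 330 -> 90
  PU: pen up
  FD 4: (8,12) -> (8,16) [heading=90, move]
  -- iteration 4/4 --
  LT 120: heading 90 -> 210
  PU: pen up
  FD 4: (8,16) -> (4.536,14) [heading=210, move]
]
RT 30: heading 210 -> 180
FD 5: (4.536,14) -> (-0.464,14) [heading=180, move]
LT 90: heading 180 -> 270
FD 8: (-0.464,14) -> (-0.464,6) [heading=270, move]
Final: pos=(-0.464,6), heading=270, 1 segment(s) drawn

Start position: (8, 7)
Final position: (-0.464, 6)
Distance = 8.523; >= 1e-6 -> NOT closed

Answer: no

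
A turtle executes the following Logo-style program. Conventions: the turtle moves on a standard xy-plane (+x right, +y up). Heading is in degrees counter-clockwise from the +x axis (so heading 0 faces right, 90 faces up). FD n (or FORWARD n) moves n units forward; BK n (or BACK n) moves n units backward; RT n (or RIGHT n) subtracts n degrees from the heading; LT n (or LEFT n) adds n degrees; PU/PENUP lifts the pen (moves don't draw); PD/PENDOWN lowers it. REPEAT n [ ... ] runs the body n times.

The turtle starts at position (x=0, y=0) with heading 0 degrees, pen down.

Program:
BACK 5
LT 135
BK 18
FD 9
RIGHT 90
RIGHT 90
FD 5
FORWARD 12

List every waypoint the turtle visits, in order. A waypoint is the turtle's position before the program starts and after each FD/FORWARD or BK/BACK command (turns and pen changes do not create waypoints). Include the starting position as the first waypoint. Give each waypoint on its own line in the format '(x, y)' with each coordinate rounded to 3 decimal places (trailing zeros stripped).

Answer: (0, 0)
(-5, 0)
(7.728, -12.728)
(1.364, -6.364)
(4.899, -9.899)
(13.385, -18.385)

Derivation:
Executing turtle program step by step:
Start: pos=(0,0), heading=0, pen down
BK 5: (0,0) -> (-5,0) [heading=0, draw]
LT 135: heading 0 -> 135
BK 18: (-5,0) -> (7.728,-12.728) [heading=135, draw]
FD 9: (7.728,-12.728) -> (1.364,-6.364) [heading=135, draw]
RT 90: heading 135 -> 45
RT 90: heading 45 -> 315
FD 5: (1.364,-6.364) -> (4.899,-9.899) [heading=315, draw]
FD 12: (4.899,-9.899) -> (13.385,-18.385) [heading=315, draw]
Final: pos=(13.385,-18.385), heading=315, 5 segment(s) drawn
Waypoints (6 total):
(0, 0)
(-5, 0)
(7.728, -12.728)
(1.364, -6.364)
(4.899, -9.899)
(13.385, -18.385)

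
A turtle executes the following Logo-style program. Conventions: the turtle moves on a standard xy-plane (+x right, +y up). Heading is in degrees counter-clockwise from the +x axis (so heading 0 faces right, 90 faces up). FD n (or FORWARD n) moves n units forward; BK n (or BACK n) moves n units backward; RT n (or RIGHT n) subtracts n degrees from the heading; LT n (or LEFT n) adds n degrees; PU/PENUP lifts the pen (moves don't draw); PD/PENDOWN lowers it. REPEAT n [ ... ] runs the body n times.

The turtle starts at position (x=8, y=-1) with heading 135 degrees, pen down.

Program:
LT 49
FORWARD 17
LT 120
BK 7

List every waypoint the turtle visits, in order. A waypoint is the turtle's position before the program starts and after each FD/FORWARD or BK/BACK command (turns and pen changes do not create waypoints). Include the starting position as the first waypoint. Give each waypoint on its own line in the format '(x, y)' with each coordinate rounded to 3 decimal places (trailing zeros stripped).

Answer: (8, -1)
(-8.959, -2.186)
(-12.873, 3.617)

Derivation:
Executing turtle program step by step:
Start: pos=(8,-1), heading=135, pen down
LT 49: heading 135 -> 184
FD 17: (8,-1) -> (-8.959,-2.186) [heading=184, draw]
LT 120: heading 184 -> 304
BK 7: (-8.959,-2.186) -> (-12.873,3.617) [heading=304, draw]
Final: pos=(-12.873,3.617), heading=304, 2 segment(s) drawn
Waypoints (3 total):
(8, -1)
(-8.959, -2.186)
(-12.873, 3.617)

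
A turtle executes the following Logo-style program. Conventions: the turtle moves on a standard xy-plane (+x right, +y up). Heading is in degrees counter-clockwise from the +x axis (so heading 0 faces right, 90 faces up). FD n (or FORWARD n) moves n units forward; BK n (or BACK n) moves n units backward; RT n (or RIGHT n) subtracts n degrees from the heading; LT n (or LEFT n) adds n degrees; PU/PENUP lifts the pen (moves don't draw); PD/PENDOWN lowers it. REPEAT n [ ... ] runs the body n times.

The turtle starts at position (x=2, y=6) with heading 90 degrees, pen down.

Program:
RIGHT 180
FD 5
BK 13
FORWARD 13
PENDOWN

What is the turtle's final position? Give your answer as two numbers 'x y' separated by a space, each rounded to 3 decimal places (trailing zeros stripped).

Executing turtle program step by step:
Start: pos=(2,6), heading=90, pen down
RT 180: heading 90 -> 270
FD 5: (2,6) -> (2,1) [heading=270, draw]
BK 13: (2,1) -> (2,14) [heading=270, draw]
FD 13: (2,14) -> (2,1) [heading=270, draw]
PD: pen down
Final: pos=(2,1), heading=270, 3 segment(s) drawn

Answer: 2 1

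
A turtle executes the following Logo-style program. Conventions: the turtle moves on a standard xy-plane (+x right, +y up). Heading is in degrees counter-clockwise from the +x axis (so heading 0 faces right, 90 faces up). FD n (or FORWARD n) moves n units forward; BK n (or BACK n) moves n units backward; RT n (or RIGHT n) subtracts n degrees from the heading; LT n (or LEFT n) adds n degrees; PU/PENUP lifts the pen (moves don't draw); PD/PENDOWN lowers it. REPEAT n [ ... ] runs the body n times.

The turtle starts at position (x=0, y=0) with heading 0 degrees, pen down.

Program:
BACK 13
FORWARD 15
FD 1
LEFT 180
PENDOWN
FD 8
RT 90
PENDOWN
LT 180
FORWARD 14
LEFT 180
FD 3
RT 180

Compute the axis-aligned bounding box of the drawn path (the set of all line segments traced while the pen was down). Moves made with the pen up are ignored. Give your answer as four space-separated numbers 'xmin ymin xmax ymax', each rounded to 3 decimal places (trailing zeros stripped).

Answer: -13 -14 3 0

Derivation:
Executing turtle program step by step:
Start: pos=(0,0), heading=0, pen down
BK 13: (0,0) -> (-13,0) [heading=0, draw]
FD 15: (-13,0) -> (2,0) [heading=0, draw]
FD 1: (2,0) -> (3,0) [heading=0, draw]
LT 180: heading 0 -> 180
PD: pen down
FD 8: (3,0) -> (-5,0) [heading=180, draw]
RT 90: heading 180 -> 90
PD: pen down
LT 180: heading 90 -> 270
FD 14: (-5,0) -> (-5,-14) [heading=270, draw]
LT 180: heading 270 -> 90
FD 3: (-5,-14) -> (-5,-11) [heading=90, draw]
RT 180: heading 90 -> 270
Final: pos=(-5,-11), heading=270, 6 segment(s) drawn

Segment endpoints: x in {-13, -5, -5, -5, 0, 2, 3}, y in {-14, -11, 0, 0}
xmin=-13, ymin=-14, xmax=3, ymax=0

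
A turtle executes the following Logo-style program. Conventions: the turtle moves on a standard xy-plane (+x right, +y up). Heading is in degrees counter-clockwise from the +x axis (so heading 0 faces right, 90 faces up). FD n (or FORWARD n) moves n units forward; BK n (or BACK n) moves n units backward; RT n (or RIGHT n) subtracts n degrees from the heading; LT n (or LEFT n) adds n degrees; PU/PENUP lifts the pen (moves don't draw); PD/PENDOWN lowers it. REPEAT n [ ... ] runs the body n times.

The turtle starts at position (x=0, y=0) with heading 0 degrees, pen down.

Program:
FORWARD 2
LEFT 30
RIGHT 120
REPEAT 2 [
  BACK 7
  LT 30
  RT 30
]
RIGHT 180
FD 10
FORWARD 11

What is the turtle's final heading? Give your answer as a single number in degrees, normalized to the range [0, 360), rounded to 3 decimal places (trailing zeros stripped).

Answer: 90

Derivation:
Executing turtle program step by step:
Start: pos=(0,0), heading=0, pen down
FD 2: (0,0) -> (2,0) [heading=0, draw]
LT 30: heading 0 -> 30
RT 120: heading 30 -> 270
REPEAT 2 [
  -- iteration 1/2 --
  BK 7: (2,0) -> (2,7) [heading=270, draw]
  LT 30: heading 270 -> 300
  RT 30: heading 300 -> 270
  -- iteration 2/2 --
  BK 7: (2,7) -> (2,14) [heading=270, draw]
  LT 30: heading 270 -> 300
  RT 30: heading 300 -> 270
]
RT 180: heading 270 -> 90
FD 10: (2,14) -> (2,24) [heading=90, draw]
FD 11: (2,24) -> (2,35) [heading=90, draw]
Final: pos=(2,35), heading=90, 5 segment(s) drawn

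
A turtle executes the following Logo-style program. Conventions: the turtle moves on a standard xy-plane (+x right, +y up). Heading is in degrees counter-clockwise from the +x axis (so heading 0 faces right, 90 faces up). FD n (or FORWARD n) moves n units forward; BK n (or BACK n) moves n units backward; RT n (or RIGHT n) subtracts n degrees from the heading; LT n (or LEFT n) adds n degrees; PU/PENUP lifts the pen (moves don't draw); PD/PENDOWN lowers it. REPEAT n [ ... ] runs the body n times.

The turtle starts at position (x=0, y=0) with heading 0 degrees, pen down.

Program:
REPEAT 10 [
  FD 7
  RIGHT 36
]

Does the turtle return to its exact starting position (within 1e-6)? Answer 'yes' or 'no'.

Answer: yes

Derivation:
Executing turtle program step by step:
Start: pos=(0,0), heading=0, pen down
REPEAT 10 [
  -- iteration 1/10 --
  FD 7: (0,0) -> (7,0) [heading=0, draw]
  RT 36: heading 0 -> 324
  -- iteration 2/10 --
  FD 7: (7,0) -> (12.663,-4.114) [heading=324, draw]
  RT 36: heading 324 -> 288
  -- iteration 3/10 --
  FD 7: (12.663,-4.114) -> (14.826,-10.772) [heading=288, draw]
  RT 36: heading 288 -> 252
  -- iteration 4/10 --
  FD 7: (14.826,-10.772) -> (12.663,-17.429) [heading=252, draw]
  RT 36: heading 252 -> 216
  -- iteration 5/10 --
  FD 7: (12.663,-17.429) -> (7,-21.544) [heading=216, draw]
  RT 36: heading 216 -> 180
  -- iteration 6/10 --
  FD 7: (7,-21.544) -> (0,-21.544) [heading=180, draw]
  RT 36: heading 180 -> 144
  -- iteration 7/10 --
  FD 7: (0,-21.544) -> (-5.663,-17.429) [heading=144, draw]
  RT 36: heading 144 -> 108
  -- iteration 8/10 --
  FD 7: (-5.663,-17.429) -> (-7.826,-10.772) [heading=108, draw]
  RT 36: heading 108 -> 72
  -- iteration 9/10 --
  FD 7: (-7.826,-10.772) -> (-5.663,-4.114) [heading=72, draw]
  RT 36: heading 72 -> 36
  -- iteration 10/10 --
  FD 7: (-5.663,-4.114) -> (0,0) [heading=36, draw]
  RT 36: heading 36 -> 0
]
Final: pos=(0,0), heading=0, 10 segment(s) drawn

Start position: (0, 0)
Final position: (0, 0)
Distance = 0; < 1e-6 -> CLOSED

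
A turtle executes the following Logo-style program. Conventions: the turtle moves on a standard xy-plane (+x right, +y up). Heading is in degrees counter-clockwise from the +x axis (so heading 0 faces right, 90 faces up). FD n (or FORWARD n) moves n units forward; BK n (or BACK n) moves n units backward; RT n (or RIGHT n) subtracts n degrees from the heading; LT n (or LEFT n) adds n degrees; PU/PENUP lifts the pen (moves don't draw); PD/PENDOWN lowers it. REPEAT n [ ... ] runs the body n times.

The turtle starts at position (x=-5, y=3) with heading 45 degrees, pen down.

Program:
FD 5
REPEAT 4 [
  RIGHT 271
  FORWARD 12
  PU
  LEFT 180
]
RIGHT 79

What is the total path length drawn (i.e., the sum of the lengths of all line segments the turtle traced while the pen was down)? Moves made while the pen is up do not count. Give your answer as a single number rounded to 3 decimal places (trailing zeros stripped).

Executing turtle program step by step:
Start: pos=(-5,3), heading=45, pen down
FD 5: (-5,3) -> (-1.464,6.536) [heading=45, draw]
REPEAT 4 [
  -- iteration 1/4 --
  RT 271: heading 45 -> 134
  FD 12: (-1.464,6.536) -> (-9.8,15.168) [heading=134, draw]
  PU: pen up
  LT 180: heading 134 -> 314
  -- iteration 2/4 --
  RT 271: heading 314 -> 43
  FD 12: (-9.8,15.168) -> (-1.024,23.352) [heading=43, move]
  PU: pen up
  LT 180: heading 43 -> 223
  -- iteration 3/4 --
  RT 271: heading 223 -> 312
  FD 12: (-1.024,23.352) -> (7.005,14.434) [heading=312, move]
  PU: pen up
  LT 180: heading 312 -> 132
  -- iteration 4/4 --
  RT 271: heading 132 -> 221
  FD 12: (7.005,14.434) -> (-2.051,6.561) [heading=221, move]
  PU: pen up
  LT 180: heading 221 -> 41
]
RT 79: heading 41 -> 322
Final: pos=(-2.051,6.561), heading=322, 2 segment(s) drawn

Segment lengths:
  seg 1: (-5,3) -> (-1.464,6.536), length = 5
  seg 2: (-1.464,6.536) -> (-9.8,15.168), length = 12
Total = 17

Answer: 17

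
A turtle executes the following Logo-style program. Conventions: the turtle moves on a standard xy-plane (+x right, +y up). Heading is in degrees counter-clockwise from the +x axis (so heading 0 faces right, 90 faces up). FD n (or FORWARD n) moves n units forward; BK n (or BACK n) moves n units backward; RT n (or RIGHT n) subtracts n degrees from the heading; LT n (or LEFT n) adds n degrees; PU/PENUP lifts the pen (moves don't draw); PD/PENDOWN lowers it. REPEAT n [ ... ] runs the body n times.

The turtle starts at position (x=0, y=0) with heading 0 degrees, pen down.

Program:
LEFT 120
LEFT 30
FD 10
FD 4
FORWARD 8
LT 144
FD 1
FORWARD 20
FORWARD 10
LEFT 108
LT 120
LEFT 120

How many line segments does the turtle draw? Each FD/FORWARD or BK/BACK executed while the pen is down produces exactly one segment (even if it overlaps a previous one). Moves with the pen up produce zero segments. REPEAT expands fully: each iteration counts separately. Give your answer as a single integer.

Answer: 6

Derivation:
Executing turtle program step by step:
Start: pos=(0,0), heading=0, pen down
LT 120: heading 0 -> 120
LT 30: heading 120 -> 150
FD 10: (0,0) -> (-8.66,5) [heading=150, draw]
FD 4: (-8.66,5) -> (-12.124,7) [heading=150, draw]
FD 8: (-12.124,7) -> (-19.053,11) [heading=150, draw]
LT 144: heading 150 -> 294
FD 1: (-19.053,11) -> (-18.646,10.086) [heading=294, draw]
FD 20: (-18.646,10.086) -> (-10.511,-8.184) [heading=294, draw]
FD 10: (-10.511,-8.184) -> (-6.444,-17.32) [heading=294, draw]
LT 108: heading 294 -> 42
LT 120: heading 42 -> 162
LT 120: heading 162 -> 282
Final: pos=(-6.444,-17.32), heading=282, 6 segment(s) drawn
Segments drawn: 6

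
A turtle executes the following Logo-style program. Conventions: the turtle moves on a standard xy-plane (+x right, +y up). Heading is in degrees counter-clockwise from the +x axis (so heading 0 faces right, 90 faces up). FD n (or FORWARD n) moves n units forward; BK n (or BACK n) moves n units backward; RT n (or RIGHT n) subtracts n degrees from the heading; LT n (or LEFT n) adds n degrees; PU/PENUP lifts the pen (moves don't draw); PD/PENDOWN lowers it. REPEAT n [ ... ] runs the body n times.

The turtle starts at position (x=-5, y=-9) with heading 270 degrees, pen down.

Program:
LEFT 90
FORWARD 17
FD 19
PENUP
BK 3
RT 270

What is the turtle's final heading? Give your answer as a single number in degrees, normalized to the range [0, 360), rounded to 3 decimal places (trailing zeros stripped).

Executing turtle program step by step:
Start: pos=(-5,-9), heading=270, pen down
LT 90: heading 270 -> 0
FD 17: (-5,-9) -> (12,-9) [heading=0, draw]
FD 19: (12,-9) -> (31,-9) [heading=0, draw]
PU: pen up
BK 3: (31,-9) -> (28,-9) [heading=0, move]
RT 270: heading 0 -> 90
Final: pos=(28,-9), heading=90, 2 segment(s) drawn

Answer: 90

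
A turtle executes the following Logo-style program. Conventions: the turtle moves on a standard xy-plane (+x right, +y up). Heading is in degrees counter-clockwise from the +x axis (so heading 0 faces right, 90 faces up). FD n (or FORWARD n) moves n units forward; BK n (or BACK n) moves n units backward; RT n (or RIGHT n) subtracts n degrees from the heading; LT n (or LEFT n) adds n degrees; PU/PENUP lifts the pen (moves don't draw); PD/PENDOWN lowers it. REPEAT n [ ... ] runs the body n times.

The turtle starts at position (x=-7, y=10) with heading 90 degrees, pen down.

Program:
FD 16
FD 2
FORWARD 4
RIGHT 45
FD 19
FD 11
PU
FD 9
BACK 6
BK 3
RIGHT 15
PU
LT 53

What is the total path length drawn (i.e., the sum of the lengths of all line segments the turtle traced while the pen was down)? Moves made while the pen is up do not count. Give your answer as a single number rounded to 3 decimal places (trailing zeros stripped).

Answer: 52

Derivation:
Executing turtle program step by step:
Start: pos=(-7,10), heading=90, pen down
FD 16: (-7,10) -> (-7,26) [heading=90, draw]
FD 2: (-7,26) -> (-7,28) [heading=90, draw]
FD 4: (-7,28) -> (-7,32) [heading=90, draw]
RT 45: heading 90 -> 45
FD 19: (-7,32) -> (6.435,45.435) [heading=45, draw]
FD 11: (6.435,45.435) -> (14.213,53.213) [heading=45, draw]
PU: pen up
FD 9: (14.213,53.213) -> (20.577,59.577) [heading=45, move]
BK 6: (20.577,59.577) -> (16.335,55.335) [heading=45, move]
BK 3: (16.335,55.335) -> (14.213,53.213) [heading=45, move]
RT 15: heading 45 -> 30
PU: pen up
LT 53: heading 30 -> 83
Final: pos=(14.213,53.213), heading=83, 5 segment(s) drawn

Segment lengths:
  seg 1: (-7,10) -> (-7,26), length = 16
  seg 2: (-7,26) -> (-7,28), length = 2
  seg 3: (-7,28) -> (-7,32), length = 4
  seg 4: (-7,32) -> (6.435,45.435), length = 19
  seg 5: (6.435,45.435) -> (14.213,53.213), length = 11
Total = 52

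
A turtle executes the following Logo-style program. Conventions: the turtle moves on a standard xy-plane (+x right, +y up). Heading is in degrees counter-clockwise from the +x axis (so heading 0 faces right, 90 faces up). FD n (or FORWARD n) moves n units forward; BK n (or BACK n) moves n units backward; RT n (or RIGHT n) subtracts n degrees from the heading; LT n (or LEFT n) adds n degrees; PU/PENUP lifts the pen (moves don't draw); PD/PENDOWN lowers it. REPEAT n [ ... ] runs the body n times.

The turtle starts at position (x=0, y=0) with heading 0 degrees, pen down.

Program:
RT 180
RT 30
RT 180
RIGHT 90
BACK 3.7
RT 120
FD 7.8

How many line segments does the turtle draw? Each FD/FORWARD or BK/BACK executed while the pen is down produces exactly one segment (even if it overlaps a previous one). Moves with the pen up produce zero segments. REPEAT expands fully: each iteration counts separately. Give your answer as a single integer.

Executing turtle program step by step:
Start: pos=(0,0), heading=0, pen down
RT 180: heading 0 -> 180
RT 30: heading 180 -> 150
RT 180: heading 150 -> 330
RT 90: heading 330 -> 240
BK 3.7: (0,0) -> (1.85,3.204) [heading=240, draw]
RT 120: heading 240 -> 120
FD 7.8: (1.85,3.204) -> (-2.05,9.959) [heading=120, draw]
Final: pos=(-2.05,9.959), heading=120, 2 segment(s) drawn
Segments drawn: 2

Answer: 2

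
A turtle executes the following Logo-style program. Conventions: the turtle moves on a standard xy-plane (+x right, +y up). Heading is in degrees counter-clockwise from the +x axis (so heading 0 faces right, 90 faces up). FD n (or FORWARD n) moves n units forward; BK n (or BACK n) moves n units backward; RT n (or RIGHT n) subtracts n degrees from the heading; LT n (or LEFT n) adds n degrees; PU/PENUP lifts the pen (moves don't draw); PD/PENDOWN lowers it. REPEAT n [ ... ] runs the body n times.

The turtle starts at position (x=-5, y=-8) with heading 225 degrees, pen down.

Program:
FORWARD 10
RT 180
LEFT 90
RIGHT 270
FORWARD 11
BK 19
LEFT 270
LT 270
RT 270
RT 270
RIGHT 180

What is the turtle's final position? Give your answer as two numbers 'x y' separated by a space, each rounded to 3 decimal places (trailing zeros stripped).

Answer: -6.414 -9.414

Derivation:
Executing turtle program step by step:
Start: pos=(-5,-8), heading=225, pen down
FD 10: (-5,-8) -> (-12.071,-15.071) [heading=225, draw]
RT 180: heading 225 -> 45
LT 90: heading 45 -> 135
RT 270: heading 135 -> 225
FD 11: (-12.071,-15.071) -> (-19.849,-22.849) [heading=225, draw]
BK 19: (-19.849,-22.849) -> (-6.414,-9.414) [heading=225, draw]
LT 270: heading 225 -> 135
LT 270: heading 135 -> 45
RT 270: heading 45 -> 135
RT 270: heading 135 -> 225
RT 180: heading 225 -> 45
Final: pos=(-6.414,-9.414), heading=45, 3 segment(s) drawn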